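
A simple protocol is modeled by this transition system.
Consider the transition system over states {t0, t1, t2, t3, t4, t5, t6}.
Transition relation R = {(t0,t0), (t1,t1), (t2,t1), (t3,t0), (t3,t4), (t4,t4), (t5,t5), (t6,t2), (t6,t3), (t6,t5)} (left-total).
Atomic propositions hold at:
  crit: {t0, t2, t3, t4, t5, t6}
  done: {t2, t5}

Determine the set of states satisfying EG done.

{t5}

EG done: greatest fixpoint, start Z0 = {t2, t5}, keep only states in Sat with some successor in Z. Z1 = {t5}; fixed.
Sat(EG done) = {t5}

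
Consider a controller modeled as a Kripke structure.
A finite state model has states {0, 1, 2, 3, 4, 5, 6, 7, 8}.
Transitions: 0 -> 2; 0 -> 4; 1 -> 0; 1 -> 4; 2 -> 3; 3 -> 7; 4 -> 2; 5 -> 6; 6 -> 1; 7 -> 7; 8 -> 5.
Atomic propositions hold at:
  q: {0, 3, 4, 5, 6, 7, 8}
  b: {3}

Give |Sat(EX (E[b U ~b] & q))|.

Sat(~b) = {0, 1, 2, 4, 5, 6, 7, 8}
E[b U ~b]: least fixpoint, start Z0 = Sat(~b) = {0, 1, 2, 4, 5, 6, 7, 8}, add states in Sat(b) with some successor in Z. Z1 = {0, 1, 2, 3, 4, 5, 6, 7, 8}; fixed.
Sat(E[b U ~b]) = {0, 1, 2, 3, 4, 5, 6, 7, 8}
Sat(E[b U ~b] & q) = {0, 3, 4, 5, 6, 7, 8}
Sat(EX (E[b U ~b] & q)) = {s : some successor in {0, 3, 4, 5, 6, 7, 8}} = {0, 1, 2, 3, 5, 7, 8}
|Sat(EX (E[b U ~b] & q))| = |{0, 1, 2, 3, 5, 7, 8}| = 7.

7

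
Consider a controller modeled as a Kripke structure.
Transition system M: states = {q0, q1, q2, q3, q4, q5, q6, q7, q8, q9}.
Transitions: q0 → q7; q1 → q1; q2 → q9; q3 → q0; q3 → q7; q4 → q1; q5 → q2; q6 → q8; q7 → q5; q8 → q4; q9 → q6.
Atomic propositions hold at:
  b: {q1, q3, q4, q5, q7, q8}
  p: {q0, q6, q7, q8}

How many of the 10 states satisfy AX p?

4

Sat(AX p) = {s : every successor in {q0, q6, q7, q8}} = {q0, q3, q6, q9}
|Sat(AX p)| = |{q0, q3, q6, q9}| = 4.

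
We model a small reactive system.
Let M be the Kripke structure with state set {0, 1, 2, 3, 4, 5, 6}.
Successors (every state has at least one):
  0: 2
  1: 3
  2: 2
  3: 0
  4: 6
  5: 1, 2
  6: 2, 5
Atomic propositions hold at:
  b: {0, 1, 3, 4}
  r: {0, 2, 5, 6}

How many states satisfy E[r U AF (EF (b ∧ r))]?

6

Sat(b ∧ r) = {0}
EF (b ∧ r): least fixpoint, start Z0 = {0}, add states with some successor in Z. Z1 = {0, 3}; Z2 = {0, 1, 3}; Z3 = {0, 1, 3, 5}; Z4 = {0, 1, 3, 5, 6}; Z5 = {0, 1, 3, 4, 5, 6}; fixed.
Sat(EF (b ∧ r)) = {0, 1, 3, 4, 5, 6}
AF (EF (b ∧ r)): least fixpoint, start Z0 = {0, 1, 3, 4, 5, 6}, add states with every successor in Z. Already a fixed point.
Sat(AF (EF (b ∧ r))) = {0, 1, 3, 4, 5, 6}
E[r U AF (EF (b ∧ r))]: least fixpoint, start Z0 = Sat(AF (EF (b ∧ r))) = {0, 1, 3, 4, 5, 6}, add states in Sat(r) with some successor in Z. Already a fixed point.
Sat(E[r U AF (EF (b ∧ r))]) = {0, 1, 3, 4, 5, 6}
|Sat(E[r U AF (EF (b ∧ r))])| = |{0, 1, 3, 4, 5, 6}| = 6.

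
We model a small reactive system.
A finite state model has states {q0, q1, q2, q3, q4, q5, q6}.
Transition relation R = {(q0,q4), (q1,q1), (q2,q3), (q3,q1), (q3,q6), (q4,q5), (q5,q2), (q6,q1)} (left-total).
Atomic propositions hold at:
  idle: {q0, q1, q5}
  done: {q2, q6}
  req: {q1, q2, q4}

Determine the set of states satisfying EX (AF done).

{q0, q3, q4, q5}

AF done: least fixpoint, start Z0 = {q2, q6}, add states with every successor in Z. Z1 = {q2, q5, q6}; Z2 = {q2, q4, q5, q6}; Z3 = {q0, q2, q4, q5, q6}; fixed.
Sat(AF done) = {q0, q2, q4, q5, q6}
Sat(EX (AF done)) = {s : some successor in {q0, q2, q4, q5, q6}} = {q0, q3, q4, q5}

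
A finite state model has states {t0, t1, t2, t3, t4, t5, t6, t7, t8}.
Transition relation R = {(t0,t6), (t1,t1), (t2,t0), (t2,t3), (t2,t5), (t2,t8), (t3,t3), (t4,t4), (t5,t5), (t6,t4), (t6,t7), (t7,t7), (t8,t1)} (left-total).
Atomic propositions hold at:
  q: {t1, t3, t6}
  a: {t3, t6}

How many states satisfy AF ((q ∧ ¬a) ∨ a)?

Sat(¬a) = {t0, t1, t2, t4, t5, t7, t8}
Sat(q ∧ ¬a) = {t1}
Sat((q ∧ ¬a) ∨ a) = {t1, t3, t6}
AF ((q ∧ ¬a) ∨ a): least fixpoint, start Z0 = {t1, t3, t6}, add states with every successor in Z. Z1 = {t0, t1, t3, t6, t8}; fixed.
Sat(AF ((q ∧ ¬a) ∨ a)) = {t0, t1, t3, t6, t8}
|Sat(AF ((q ∧ ¬a) ∨ a))| = |{t0, t1, t3, t6, t8}| = 5.

5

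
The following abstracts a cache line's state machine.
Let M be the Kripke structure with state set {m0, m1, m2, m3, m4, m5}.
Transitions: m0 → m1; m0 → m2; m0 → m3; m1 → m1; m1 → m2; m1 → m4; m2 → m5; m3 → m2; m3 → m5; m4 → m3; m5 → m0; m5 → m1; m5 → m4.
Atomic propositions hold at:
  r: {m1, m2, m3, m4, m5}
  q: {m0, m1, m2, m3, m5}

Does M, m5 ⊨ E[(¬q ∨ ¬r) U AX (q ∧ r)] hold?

No

Sat(¬q) = {m4}
Sat(¬r) = {m0}
Sat(¬q ∨ ¬r) = {m0, m4}
Sat(q ∧ r) = {m1, m2, m3, m5}
Sat(AX (q ∧ r)) = {s : every successor in {m1, m2, m3, m5}} = {m0, m2, m3, m4}
E[(¬q ∨ ¬r) U AX (q ∧ r)]: least fixpoint, start Z0 = Sat(AX (q ∧ r)) = {m0, m2, m3, m4}, add states in Sat(¬q ∨ ¬r) with some successor in Z. Already a fixed point.
Sat(E[(¬q ∨ ¬r) U AX (q ∧ r)]) = {m0, m2, m3, m4}
m5 ∉ Sat(E[(¬q ∨ ¬r) U AX (q ∧ r)]) = {m0, m2, m3, m4}, so the formula does not hold at m5.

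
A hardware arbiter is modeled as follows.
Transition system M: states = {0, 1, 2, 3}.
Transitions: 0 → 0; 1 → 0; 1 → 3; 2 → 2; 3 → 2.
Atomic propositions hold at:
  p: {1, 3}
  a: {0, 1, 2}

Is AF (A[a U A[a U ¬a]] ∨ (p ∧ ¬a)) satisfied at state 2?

Sat(¬a) = {3}
A[a U ¬a]: least fixpoint, start Z0 = Sat(¬a) = {3}, add states in Sat(a) with every successor in Z. Already a fixed point.
Sat(A[a U ¬a]) = {3}
A[a U A[a U ¬a]]: least fixpoint, start Z0 = Sat(A[a U ¬a]) = {3}, add states in Sat(a) with every successor in Z. Already a fixed point.
Sat(A[a U A[a U ¬a]]) = {3}
Sat(p ∧ ¬a) = {3}
Sat(A[a U A[a U ¬a]] ∨ (p ∧ ¬a)) = {3}
AF (A[a U A[a U ¬a]] ∨ (p ∧ ¬a)): least fixpoint, start Z0 = {3}, add states with every successor in Z. Already a fixed point.
Sat(AF (A[a U A[a U ¬a]] ∨ (p ∧ ¬a))) = {3}
2 ∉ Sat(AF (A[a U A[a U ¬a]] ∨ (p ∧ ¬a))) = {3}, so the formula does not hold at 2.

No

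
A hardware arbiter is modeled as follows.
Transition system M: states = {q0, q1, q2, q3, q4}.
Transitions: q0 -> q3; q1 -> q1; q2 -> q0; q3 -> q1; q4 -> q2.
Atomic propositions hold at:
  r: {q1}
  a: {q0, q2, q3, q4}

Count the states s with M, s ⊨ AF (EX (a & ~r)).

Sat(~r) = {q0, q2, q3, q4}
Sat(a & ~r) = {q0, q2, q3, q4}
Sat(EX (a & ~r)) = {s : some successor in {q0, q2, q3, q4}} = {q0, q2, q4}
AF (EX (a & ~r)): least fixpoint, start Z0 = {q0, q2, q4}, add states with every successor in Z. Already a fixed point.
Sat(AF (EX (a & ~r))) = {q0, q2, q4}
|Sat(AF (EX (a & ~r)))| = |{q0, q2, q4}| = 3.

3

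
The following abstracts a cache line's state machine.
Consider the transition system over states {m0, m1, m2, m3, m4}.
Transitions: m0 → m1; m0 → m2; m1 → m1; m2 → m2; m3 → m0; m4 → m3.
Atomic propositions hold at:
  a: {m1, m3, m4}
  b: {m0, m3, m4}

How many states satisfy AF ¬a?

Sat(¬a) = {m0, m2}
AF ¬a: least fixpoint, start Z0 = {m0, m2}, add states with every successor in Z. Z1 = {m0, m2, m3}; Z2 = {m0, m2, m3, m4}; fixed.
Sat(AF ¬a) = {m0, m2, m3, m4}
|Sat(AF ¬a)| = |{m0, m2, m3, m4}| = 4.

4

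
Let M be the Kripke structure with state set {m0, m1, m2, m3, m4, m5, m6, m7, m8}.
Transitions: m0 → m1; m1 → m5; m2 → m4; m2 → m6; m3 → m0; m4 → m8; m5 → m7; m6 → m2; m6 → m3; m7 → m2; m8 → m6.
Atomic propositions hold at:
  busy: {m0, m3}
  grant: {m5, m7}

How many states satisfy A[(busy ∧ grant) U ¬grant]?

7

Sat(busy ∧ grant) = ∅
Sat(¬grant) = {m0, m1, m2, m3, m4, m6, m8}
A[(busy ∧ grant) U ¬grant]: least fixpoint, start Z0 = Sat(¬grant) = {m0, m1, m2, m3, m4, m6, m8}, add states in Sat(busy ∧ grant) with every successor in Z. Already a fixed point.
Sat(A[(busy ∧ grant) U ¬grant]) = {m0, m1, m2, m3, m4, m6, m8}
|Sat(A[(busy ∧ grant) U ¬grant])| = |{m0, m1, m2, m3, m4, m6, m8}| = 7.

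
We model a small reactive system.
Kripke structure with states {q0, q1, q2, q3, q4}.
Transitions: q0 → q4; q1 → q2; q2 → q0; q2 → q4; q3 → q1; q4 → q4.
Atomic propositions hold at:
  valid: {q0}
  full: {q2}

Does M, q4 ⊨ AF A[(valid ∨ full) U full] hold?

No

Sat(valid ∨ full) = {q0, q2}
A[(valid ∨ full) U full]: least fixpoint, start Z0 = Sat(full) = {q2}, add states in Sat(valid ∨ full) with every successor in Z. Already a fixed point.
Sat(A[(valid ∨ full) U full]) = {q2}
AF A[(valid ∨ full) U full]: least fixpoint, start Z0 = {q2}, add states with every successor in Z. Z1 = {q1, q2}; Z2 = {q1, q2, q3}; fixed.
Sat(AF A[(valid ∨ full) U full]) = {q1, q2, q3}
q4 ∉ Sat(AF A[(valid ∨ full) U full]) = {q1, q2, q3}, so the formula does not hold at q4.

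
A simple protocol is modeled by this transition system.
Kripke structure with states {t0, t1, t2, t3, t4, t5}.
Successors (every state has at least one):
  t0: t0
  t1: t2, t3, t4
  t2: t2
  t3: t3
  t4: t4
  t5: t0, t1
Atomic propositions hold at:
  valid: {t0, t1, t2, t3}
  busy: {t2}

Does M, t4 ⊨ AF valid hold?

AF valid: least fixpoint, start Z0 = {t0, t1, t2, t3}, add states with every successor in Z. Z1 = {t0, t1, t2, t3, t5}; fixed.
Sat(AF valid) = {t0, t1, t2, t3, t5}
t4 ∉ Sat(AF valid) = {t0, t1, t2, t3, t5}, so the formula does not hold at t4.

No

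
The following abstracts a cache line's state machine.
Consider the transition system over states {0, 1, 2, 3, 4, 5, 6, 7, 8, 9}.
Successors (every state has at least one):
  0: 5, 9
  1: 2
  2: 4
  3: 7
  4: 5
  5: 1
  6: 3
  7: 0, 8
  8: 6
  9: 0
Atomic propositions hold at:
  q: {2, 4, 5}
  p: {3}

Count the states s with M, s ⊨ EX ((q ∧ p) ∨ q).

Sat(q ∧ p) = ∅
Sat((q ∧ p) ∨ q) = {2, 4, 5}
Sat(EX ((q ∧ p) ∨ q)) = {s : some successor in {2, 4, 5}} = {0, 1, 2, 4}
|Sat(EX ((q ∧ p) ∨ q))| = |{0, 1, 2, 4}| = 4.

4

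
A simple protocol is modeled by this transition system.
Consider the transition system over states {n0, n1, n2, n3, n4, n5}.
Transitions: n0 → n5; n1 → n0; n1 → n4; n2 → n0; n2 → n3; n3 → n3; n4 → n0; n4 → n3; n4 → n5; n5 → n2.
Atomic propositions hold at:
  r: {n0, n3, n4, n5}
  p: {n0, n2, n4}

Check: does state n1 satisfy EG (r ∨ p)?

No

Sat(r ∨ p) = {n0, n2, n3, n4, n5}
EG (r ∨ p): greatest fixpoint, start Z0 = {n0, n2, n3, n4, n5}, keep only states in Sat with some successor in Z. Already a fixed point.
Sat(EG (r ∨ p)) = {n0, n2, n3, n4, n5}
n1 ∉ Sat(EG (r ∨ p)) = {n0, n2, n3, n4, n5}, so the formula does not hold at n1.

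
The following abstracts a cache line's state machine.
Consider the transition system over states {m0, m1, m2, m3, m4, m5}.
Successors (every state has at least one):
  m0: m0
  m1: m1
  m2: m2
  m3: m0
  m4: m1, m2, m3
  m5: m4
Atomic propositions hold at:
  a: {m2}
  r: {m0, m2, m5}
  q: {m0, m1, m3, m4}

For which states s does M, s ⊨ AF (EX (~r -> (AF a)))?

{m0, m2, m3, m4, m5}

Sat(~r) = {m1, m3, m4}
AF a: least fixpoint, start Z0 = {m2}, add states with every successor in Z. Already a fixed point.
Sat(AF a) = {m2}
Sat(~r -> (AF a)) = {m0, m2, m5}
Sat(EX (~r -> (AF a))) = {s : some successor in {m0, m2, m5}} = {m0, m2, m3, m4}
AF (EX (~r -> (AF a))): least fixpoint, start Z0 = {m0, m2, m3, m4}, add states with every successor in Z. Z1 = {m0, m2, m3, m4, m5}; fixed.
Sat(AF (EX (~r -> (AF a)))) = {m0, m2, m3, m4, m5}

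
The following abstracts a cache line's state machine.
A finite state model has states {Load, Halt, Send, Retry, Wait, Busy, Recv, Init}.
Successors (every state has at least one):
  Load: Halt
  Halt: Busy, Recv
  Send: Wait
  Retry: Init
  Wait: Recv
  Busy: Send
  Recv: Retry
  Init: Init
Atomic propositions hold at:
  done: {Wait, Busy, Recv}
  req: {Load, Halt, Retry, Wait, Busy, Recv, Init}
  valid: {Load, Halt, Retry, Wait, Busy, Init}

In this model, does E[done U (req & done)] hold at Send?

No

Sat(req & done) = {Wait, Busy, Recv}
E[done U (req & done)]: least fixpoint, start Z0 = Sat((req & done)) = {Wait, Busy, Recv}, add states in Sat(done) with some successor in Z. Already a fixed point.
Sat(E[done U (req & done)]) = {Wait, Busy, Recv}
Send ∉ Sat(E[done U (req & done)]) = {Wait, Busy, Recv}, so the formula does not hold at Send.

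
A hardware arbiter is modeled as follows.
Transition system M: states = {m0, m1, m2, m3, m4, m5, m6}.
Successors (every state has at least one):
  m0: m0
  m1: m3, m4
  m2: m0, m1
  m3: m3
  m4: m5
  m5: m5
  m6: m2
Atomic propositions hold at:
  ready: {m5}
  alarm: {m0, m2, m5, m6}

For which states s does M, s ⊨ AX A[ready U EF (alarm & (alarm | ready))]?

Sat(alarm | ready) = {m0, m2, m5, m6}
Sat(alarm & (alarm | ready)) = {m0, m2, m5, m6}
EF (alarm & (alarm | ready)): least fixpoint, start Z0 = {m0, m2, m5, m6}, add states with some successor in Z. Z1 = {m0, m2, m4, m5, m6}; Z2 = {m0, m1, m2, m4, m5, m6}; fixed.
Sat(EF (alarm & (alarm | ready))) = {m0, m1, m2, m4, m5, m6}
A[ready U EF (alarm & (alarm | ready))]: least fixpoint, start Z0 = Sat(EF (alarm & (alarm | ready))) = {m0, m1, m2, m4, m5, m6}, add states in Sat(ready) with every successor in Z. Already a fixed point.
Sat(A[ready U EF (alarm & (alarm | ready))]) = {m0, m1, m2, m4, m5, m6}
Sat(AX A[ready U EF (alarm & (alarm | ready))]) = {s : every successor in {m0, m1, m2, m4, m5, m6}} = {m0, m2, m4, m5, m6}

{m0, m2, m4, m5, m6}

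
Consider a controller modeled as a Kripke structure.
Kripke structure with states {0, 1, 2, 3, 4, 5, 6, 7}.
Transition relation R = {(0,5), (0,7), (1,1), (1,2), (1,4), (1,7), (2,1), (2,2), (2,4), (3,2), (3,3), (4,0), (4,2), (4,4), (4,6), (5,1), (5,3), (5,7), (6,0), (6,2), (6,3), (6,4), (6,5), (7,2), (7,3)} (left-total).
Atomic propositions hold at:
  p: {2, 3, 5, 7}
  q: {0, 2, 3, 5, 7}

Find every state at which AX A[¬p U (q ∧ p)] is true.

Sat(¬p) = {0, 1, 4, 6}
Sat(q ∧ p) = {2, 3, 5, 7}
A[¬p U (q ∧ p)]: least fixpoint, start Z0 = Sat((q ∧ p)) = {2, 3, 5, 7}, add states in Sat(¬p) with every successor in Z. Z1 = {0, 2, 3, 5, 7}; fixed.
Sat(A[¬p U (q ∧ p)]) = {0, 2, 3, 5, 7}
Sat(AX A[¬p U (q ∧ p)]) = {s : every successor in {0, 2, 3, 5, 7}} = {0, 3, 7}

{0, 3, 7}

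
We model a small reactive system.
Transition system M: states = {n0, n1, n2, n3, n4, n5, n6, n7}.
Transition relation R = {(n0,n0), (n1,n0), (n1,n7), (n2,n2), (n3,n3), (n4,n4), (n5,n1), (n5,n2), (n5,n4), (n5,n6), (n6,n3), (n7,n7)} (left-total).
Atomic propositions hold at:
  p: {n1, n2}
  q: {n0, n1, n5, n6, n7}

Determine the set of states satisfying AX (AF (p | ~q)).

{n2, n3, n4, n5, n6}

Sat(~q) = {n2, n3, n4}
Sat(p | ~q) = {n1, n2, n3, n4}
AF (p | ~q): least fixpoint, start Z0 = {n1, n2, n3, n4}, add states with every successor in Z. Z1 = {n1, n2, n3, n4, n6}; Z2 = {n1, n2, n3, n4, n5, n6}; fixed.
Sat(AF (p | ~q)) = {n1, n2, n3, n4, n5, n6}
Sat(AX (AF (p | ~q))) = {s : every successor in {n1, n2, n3, n4, n5, n6}} = {n2, n3, n4, n5, n6}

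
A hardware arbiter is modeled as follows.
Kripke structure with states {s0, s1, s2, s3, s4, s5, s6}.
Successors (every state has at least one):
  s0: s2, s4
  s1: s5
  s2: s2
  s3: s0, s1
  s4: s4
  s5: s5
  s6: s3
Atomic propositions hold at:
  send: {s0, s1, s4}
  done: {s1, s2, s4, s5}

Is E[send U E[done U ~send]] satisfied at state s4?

No

Sat(~send) = {s2, s3, s5, s6}
E[done U ~send]: least fixpoint, start Z0 = Sat(~send) = {s2, s3, s5, s6}, add states in Sat(done) with some successor in Z. Z1 = {s1, s2, s3, s5, s6}; fixed.
Sat(E[done U ~send]) = {s1, s2, s3, s5, s6}
E[send U E[done U ~send]]: least fixpoint, start Z0 = Sat(E[done U ~send]) = {s1, s2, s3, s5, s6}, add states in Sat(send) with some successor in Z. Z1 = {s0, s1, s2, s3, s5, s6}; fixed.
Sat(E[send U E[done U ~send]]) = {s0, s1, s2, s3, s5, s6}
s4 ∉ Sat(E[send U E[done U ~send]]) = {s0, s1, s2, s3, s5, s6}, so the formula does not hold at s4.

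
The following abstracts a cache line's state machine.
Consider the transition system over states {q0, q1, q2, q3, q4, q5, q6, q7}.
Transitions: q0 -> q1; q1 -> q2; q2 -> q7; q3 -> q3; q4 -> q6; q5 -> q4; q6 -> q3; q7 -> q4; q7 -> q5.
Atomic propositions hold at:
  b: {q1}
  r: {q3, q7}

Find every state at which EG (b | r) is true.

Sat(b | r) = {q1, q3, q7}
EG (b | r): greatest fixpoint, start Z0 = {q1, q3, q7}, keep only states in Sat with some successor in Z. Z1 = {q3}; fixed.
Sat(EG (b | r)) = {q3}

{q3}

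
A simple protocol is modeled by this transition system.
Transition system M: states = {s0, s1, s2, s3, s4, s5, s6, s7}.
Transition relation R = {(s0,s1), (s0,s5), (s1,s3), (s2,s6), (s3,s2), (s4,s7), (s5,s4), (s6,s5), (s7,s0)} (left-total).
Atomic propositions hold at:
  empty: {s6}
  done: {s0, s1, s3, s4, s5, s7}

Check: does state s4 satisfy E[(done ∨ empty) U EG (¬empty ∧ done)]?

Sat(done ∨ empty) = {s0, s1, s3, s4, s5, s6, s7}
Sat(¬empty) = {s0, s1, s2, s3, s4, s5, s7}
Sat(¬empty ∧ done) = {s0, s1, s3, s4, s5, s7}
EG (¬empty ∧ done): greatest fixpoint, start Z0 = {s0, s1, s3, s4, s5, s7}, keep only states in Sat with some successor in Z. Z1 = {s0, s1, s4, s5, s7}; Z2 = {s0, s4, s5, s7}; fixed.
Sat(EG (¬empty ∧ done)) = {s0, s4, s5, s7}
E[(done ∨ empty) U EG (¬empty ∧ done)]: least fixpoint, start Z0 = Sat(EG (¬empty ∧ done)) = {s0, s4, s5, s7}, add states in Sat(done ∨ empty) with some successor in Z. Z1 = {s0, s4, s5, s6, s7}; fixed.
Sat(E[(done ∨ empty) U EG (¬empty ∧ done)]) = {s0, s4, s5, s6, s7}
s4 ∈ Sat(E[(done ∨ empty) U EG (¬empty ∧ done)]) = {s0, s4, s5, s6, s7}, so the formula holds at s4.

Yes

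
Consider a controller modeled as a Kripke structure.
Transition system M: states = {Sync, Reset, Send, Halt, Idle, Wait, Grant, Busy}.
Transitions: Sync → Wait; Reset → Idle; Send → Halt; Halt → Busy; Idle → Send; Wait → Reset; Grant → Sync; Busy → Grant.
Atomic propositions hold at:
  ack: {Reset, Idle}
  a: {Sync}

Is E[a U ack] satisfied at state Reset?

E[a U ack]: least fixpoint, start Z0 = Sat(ack) = {Reset, Idle}, add states in Sat(a) with some successor in Z. Already a fixed point.
Sat(E[a U ack]) = {Reset, Idle}
Reset ∈ Sat(E[a U ack]) = {Reset, Idle}, so the formula holds at Reset.

Yes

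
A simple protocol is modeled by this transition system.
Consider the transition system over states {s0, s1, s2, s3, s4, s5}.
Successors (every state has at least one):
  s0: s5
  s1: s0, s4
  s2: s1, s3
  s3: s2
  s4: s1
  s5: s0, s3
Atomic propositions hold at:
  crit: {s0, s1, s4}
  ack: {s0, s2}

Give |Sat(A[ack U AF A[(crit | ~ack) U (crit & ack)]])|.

Sat(~ack) = {s1, s3, s4, s5}
Sat(crit | ~ack) = {s0, s1, s3, s4, s5}
Sat(crit & ack) = {s0}
A[(crit | ~ack) U (crit & ack)]: least fixpoint, start Z0 = Sat((crit & ack)) = {s0}, add states in Sat(crit | ~ack) with every successor in Z. Already a fixed point.
Sat(A[(crit | ~ack) U (crit & ack)]) = {s0}
AF A[(crit | ~ack) U (crit & ack)]: least fixpoint, start Z0 = {s0}, add states with every successor in Z. Already a fixed point.
Sat(AF A[(crit | ~ack) U (crit & ack)]) = {s0}
A[ack U AF A[(crit | ~ack) U (crit & ack)]]: least fixpoint, start Z0 = Sat(AF A[(crit | ~ack) U (crit & ack)]) = {s0}, add states in Sat(ack) with every successor in Z. Already a fixed point.
Sat(A[ack U AF A[(crit | ~ack) U (crit & ack)]]) = {s0}
|Sat(A[ack U AF A[(crit | ~ack) U (crit & ack)]])| = |{s0}| = 1.

1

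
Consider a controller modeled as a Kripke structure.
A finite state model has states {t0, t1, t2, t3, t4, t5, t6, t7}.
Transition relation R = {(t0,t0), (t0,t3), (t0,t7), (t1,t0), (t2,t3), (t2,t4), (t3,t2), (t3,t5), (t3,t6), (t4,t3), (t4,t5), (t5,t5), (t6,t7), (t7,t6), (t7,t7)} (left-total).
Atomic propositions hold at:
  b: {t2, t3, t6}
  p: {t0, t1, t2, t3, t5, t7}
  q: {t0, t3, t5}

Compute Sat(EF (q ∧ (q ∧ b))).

{t0, t1, t2, t3, t4}

Sat(q ∧ b) = {t3}
Sat(q ∧ (q ∧ b)) = {t3}
EF (q ∧ (q ∧ b)): least fixpoint, start Z0 = {t3}, add states with some successor in Z. Z1 = {t0, t2, t3, t4}; Z2 = {t0, t1, t2, t3, t4}; fixed.
Sat(EF (q ∧ (q ∧ b))) = {t0, t1, t2, t3, t4}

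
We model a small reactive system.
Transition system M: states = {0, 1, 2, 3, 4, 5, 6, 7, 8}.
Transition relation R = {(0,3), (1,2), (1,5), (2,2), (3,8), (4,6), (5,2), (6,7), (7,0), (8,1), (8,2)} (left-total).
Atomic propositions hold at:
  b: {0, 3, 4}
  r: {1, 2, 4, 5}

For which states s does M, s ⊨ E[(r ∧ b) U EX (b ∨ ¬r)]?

{0, 3, 4, 6, 7}

Sat(r ∧ b) = {4}
Sat(¬r) = {0, 3, 6, 7, 8}
Sat(b ∨ ¬r) = {0, 3, 4, 6, 7, 8}
Sat(EX (b ∨ ¬r)) = {s : some successor in {0, 3, 4, 6, 7, 8}} = {0, 3, 4, 6, 7}
E[(r ∧ b) U EX (b ∨ ¬r)]: least fixpoint, start Z0 = Sat(EX (b ∨ ¬r)) = {0, 3, 4, 6, 7}, add states in Sat(r ∧ b) with some successor in Z. Already a fixed point.
Sat(E[(r ∧ b) U EX (b ∨ ¬r)]) = {0, 3, 4, 6, 7}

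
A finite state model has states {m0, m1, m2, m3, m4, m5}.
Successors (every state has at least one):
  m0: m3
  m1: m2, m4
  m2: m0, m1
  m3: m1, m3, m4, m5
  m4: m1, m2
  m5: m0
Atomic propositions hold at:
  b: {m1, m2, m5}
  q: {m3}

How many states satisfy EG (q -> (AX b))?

3

Sat(AX b) = {s : every successor in {m1, m2, m5}} = {m4}
Sat(q -> (AX b)) = {m0, m1, m2, m4, m5}
EG (q -> (AX b)): greatest fixpoint, start Z0 = {m0, m1, m2, m4, m5}, keep only states in Sat with some successor in Z. Z1 = {m1, m2, m4, m5}; Z2 = {m1, m2, m4}; fixed.
Sat(EG (q -> (AX b))) = {m1, m2, m4}
|Sat(EG (q -> (AX b)))| = |{m1, m2, m4}| = 3.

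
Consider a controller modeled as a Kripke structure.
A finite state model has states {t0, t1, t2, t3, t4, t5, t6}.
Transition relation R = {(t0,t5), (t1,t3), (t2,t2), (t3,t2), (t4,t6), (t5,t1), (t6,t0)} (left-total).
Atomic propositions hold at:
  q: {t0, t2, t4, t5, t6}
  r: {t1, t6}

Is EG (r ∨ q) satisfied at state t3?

Sat(r ∨ q) = {t0, t1, t2, t4, t5, t6}
EG (r ∨ q): greatest fixpoint, start Z0 = {t0, t1, t2, t4, t5, t6}, keep only states in Sat with some successor in Z. Z1 = {t0, t2, t4, t5, t6}; Z2 = {t0, t2, t4, t6}; Z3 = {t2, t4, t6}; Z4 = {t2, t4}; Z5 = {t2}; fixed.
Sat(EG (r ∨ q)) = {t2}
t3 ∉ Sat(EG (r ∨ q)) = {t2}, so the formula does not hold at t3.

No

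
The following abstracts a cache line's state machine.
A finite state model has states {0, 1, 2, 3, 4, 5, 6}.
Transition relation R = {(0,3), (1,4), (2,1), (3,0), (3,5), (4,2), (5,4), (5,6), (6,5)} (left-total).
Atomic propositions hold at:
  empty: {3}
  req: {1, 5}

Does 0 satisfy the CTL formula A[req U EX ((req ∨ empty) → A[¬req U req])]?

Sat(req ∨ empty) = {1, 3, 5}
Sat(¬req) = {0, 2, 3, 4, 6}
A[¬req U req]: least fixpoint, start Z0 = Sat(req) = {1, 5}, add states in Sat(¬req) with every successor in Z. Z1 = {1, 2, 5, 6}; Z2 = {1, 2, 4, 5, 6}; fixed.
Sat(A[¬req U req]) = {1, 2, 4, 5, 6}
Sat((req ∨ empty) → A[¬req U req]) = {0, 1, 2, 4, 5, 6}
Sat(EX ((req ∨ empty) → A[¬req U req])) = {s : some successor in {0, 1, 2, 4, 5, 6}} = {1, 2, 3, 4, 5, 6}
A[req U EX ((req ∨ empty) → A[¬req U req])]: least fixpoint, start Z0 = Sat(EX ((req ∨ empty) → A[¬req U req])) = {1, 2, 3, 4, 5, 6}, add states in Sat(req) with every successor in Z. Already a fixed point.
Sat(A[req U EX ((req ∨ empty) → A[¬req U req])]) = {1, 2, 3, 4, 5, 6}
0 ∉ Sat(A[req U EX ((req ∨ empty) → A[¬req U req])]) = {1, 2, 3, 4, 5, 6}, so the formula does not hold at 0.

No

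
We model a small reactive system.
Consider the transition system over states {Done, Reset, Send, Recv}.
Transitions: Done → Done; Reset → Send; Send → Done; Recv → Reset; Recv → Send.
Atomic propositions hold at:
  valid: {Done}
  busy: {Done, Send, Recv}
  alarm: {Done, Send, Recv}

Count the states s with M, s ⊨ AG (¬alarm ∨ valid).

1

Sat(¬alarm) = {Reset}
Sat(¬alarm ∨ valid) = {Done, Reset}
AG (¬alarm ∨ valid): greatest fixpoint, start Z0 = {Done, Reset}, keep only states in Sat with every successor in Z. Z1 = {Done}; fixed.
Sat(AG (¬alarm ∨ valid)) = {Done}
|Sat(AG (¬alarm ∨ valid))| = |{Done}| = 1.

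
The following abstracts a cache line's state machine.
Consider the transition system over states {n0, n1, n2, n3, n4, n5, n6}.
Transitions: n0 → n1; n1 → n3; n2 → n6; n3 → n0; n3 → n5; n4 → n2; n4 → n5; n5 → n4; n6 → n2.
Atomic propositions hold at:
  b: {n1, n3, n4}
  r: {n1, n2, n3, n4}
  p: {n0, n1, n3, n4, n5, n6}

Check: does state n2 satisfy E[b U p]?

No

E[b U p]: least fixpoint, start Z0 = Sat(p) = {n0, n1, n3, n4, n5, n6}, add states in Sat(b) with some successor in Z. Already a fixed point.
Sat(E[b U p]) = {n0, n1, n3, n4, n5, n6}
n2 ∉ Sat(E[b U p]) = {n0, n1, n3, n4, n5, n6}, so the formula does not hold at n2.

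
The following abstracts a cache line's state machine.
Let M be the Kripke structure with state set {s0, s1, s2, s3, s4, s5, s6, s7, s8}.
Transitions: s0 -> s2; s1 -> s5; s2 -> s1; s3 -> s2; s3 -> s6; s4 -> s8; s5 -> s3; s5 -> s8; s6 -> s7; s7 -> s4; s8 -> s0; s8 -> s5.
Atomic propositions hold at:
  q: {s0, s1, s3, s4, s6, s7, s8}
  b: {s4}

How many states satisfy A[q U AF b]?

AF b: least fixpoint, start Z0 = {s4}, add states with every successor in Z. Z1 = {s4, s7}; Z2 = {s4, s6, s7}; fixed.
Sat(AF b) = {s4, s6, s7}
A[q U AF b]: least fixpoint, start Z0 = Sat(AF b) = {s4, s6, s7}, add states in Sat(q) with every successor in Z. Already a fixed point.
Sat(A[q U AF b]) = {s4, s6, s7}
|Sat(A[q U AF b])| = |{s4, s6, s7}| = 3.

3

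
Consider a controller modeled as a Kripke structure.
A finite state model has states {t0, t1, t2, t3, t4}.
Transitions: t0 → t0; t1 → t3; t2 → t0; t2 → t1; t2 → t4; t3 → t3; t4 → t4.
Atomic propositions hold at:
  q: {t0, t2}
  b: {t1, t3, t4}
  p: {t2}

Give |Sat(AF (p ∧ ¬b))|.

1

Sat(¬b) = {t0, t2}
Sat(p ∧ ¬b) = {t2}
AF (p ∧ ¬b): least fixpoint, start Z0 = {t2}, add states with every successor in Z. Already a fixed point.
Sat(AF (p ∧ ¬b)) = {t2}
|Sat(AF (p ∧ ¬b))| = |{t2}| = 1.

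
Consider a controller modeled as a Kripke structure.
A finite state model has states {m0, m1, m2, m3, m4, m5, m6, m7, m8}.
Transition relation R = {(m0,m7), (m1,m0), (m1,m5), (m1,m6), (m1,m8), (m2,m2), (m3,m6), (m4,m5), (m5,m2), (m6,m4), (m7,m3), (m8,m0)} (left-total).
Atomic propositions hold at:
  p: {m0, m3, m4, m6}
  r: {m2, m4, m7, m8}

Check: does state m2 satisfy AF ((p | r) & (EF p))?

No

Sat(p | r) = {m0, m2, m3, m4, m6, m7, m8}
EF p: least fixpoint, start Z0 = {m0, m3, m4, m6}, add states with some successor in Z. Z1 = {m0, m1, m3, m4, m6, m7, m8}; fixed.
Sat(EF p) = {m0, m1, m3, m4, m6, m7, m8}
Sat((p | r) & (EF p)) = {m0, m3, m4, m6, m7, m8}
AF ((p | r) & (EF p)): least fixpoint, start Z0 = {m0, m3, m4, m6, m7, m8}, add states with every successor in Z. Already a fixed point.
Sat(AF ((p | r) & (EF p))) = {m0, m3, m4, m6, m7, m8}
m2 ∉ Sat(AF ((p | r) & (EF p))) = {m0, m3, m4, m6, m7, m8}, so the formula does not hold at m2.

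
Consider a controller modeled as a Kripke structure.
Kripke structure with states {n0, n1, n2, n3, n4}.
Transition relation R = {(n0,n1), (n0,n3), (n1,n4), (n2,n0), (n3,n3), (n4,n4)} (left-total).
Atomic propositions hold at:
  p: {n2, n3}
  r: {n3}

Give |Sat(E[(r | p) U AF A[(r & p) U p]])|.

Sat(r | p) = {n2, n3}
Sat(r & p) = {n3}
A[(r & p) U p]: least fixpoint, start Z0 = Sat(p) = {n2, n3}, add states in Sat(r & p) with every successor in Z. Already a fixed point.
Sat(A[(r & p) U p]) = {n2, n3}
AF A[(r & p) U p]: least fixpoint, start Z0 = {n2, n3}, add states with every successor in Z. Already a fixed point.
Sat(AF A[(r & p) U p]) = {n2, n3}
E[(r | p) U AF A[(r & p) U p]]: least fixpoint, start Z0 = Sat(AF A[(r & p) U p]) = {n2, n3}, add states in Sat(r | p) with some successor in Z. Already a fixed point.
Sat(E[(r | p) U AF A[(r & p) U p]]) = {n2, n3}
|Sat(E[(r | p) U AF A[(r & p) U p]])| = |{n2, n3}| = 2.

2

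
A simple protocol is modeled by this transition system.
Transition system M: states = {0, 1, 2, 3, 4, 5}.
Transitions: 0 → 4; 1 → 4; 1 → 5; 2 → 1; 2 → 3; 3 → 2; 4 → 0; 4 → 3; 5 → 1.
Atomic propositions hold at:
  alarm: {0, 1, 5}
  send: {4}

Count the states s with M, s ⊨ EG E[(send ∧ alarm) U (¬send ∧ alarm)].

Sat(send ∧ alarm) = ∅
Sat(¬send) = {0, 1, 2, 3, 5}
Sat(¬send ∧ alarm) = {0, 1, 5}
E[(send ∧ alarm) U (¬send ∧ alarm)]: least fixpoint, start Z0 = Sat((¬send ∧ alarm)) = {0, 1, 5}, add states in Sat(send ∧ alarm) with some successor in Z. Already a fixed point.
Sat(E[(send ∧ alarm) U (¬send ∧ alarm)]) = {0, 1, 5}
EG E[(send ∧ alarm) U (¬send ∧ alarm)]: greatest fixpoint, start Z0 = {0, 1, 5}, keep only states in Sat with some successor in Z. Z1 = {1, 5}; fixed.
Sat(EG E[(send ∧ alarm) U (¬send ∧ alarm)]) = {1, 5}
|Sat(EG E[(send ∧ alarm) U (¬send ∧ alarm)])| = |{1, 5}| = 2.

2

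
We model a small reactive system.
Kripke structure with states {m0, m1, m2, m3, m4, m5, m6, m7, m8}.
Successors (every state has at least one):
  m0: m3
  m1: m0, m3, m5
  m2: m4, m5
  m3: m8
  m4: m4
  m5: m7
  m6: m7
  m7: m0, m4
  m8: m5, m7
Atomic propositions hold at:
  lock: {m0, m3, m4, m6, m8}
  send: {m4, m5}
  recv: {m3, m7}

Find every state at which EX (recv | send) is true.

{m0, m1, m2, m4, m5, m6, m7, m8}

Sat(recv | send) = {m3, m4, m5, m7}
Sat(EX (recv | send)) = {s : some successor in {m3, m4, m5, m7}} = {m0, m1, m2, m4, m5, m6, m7, m8}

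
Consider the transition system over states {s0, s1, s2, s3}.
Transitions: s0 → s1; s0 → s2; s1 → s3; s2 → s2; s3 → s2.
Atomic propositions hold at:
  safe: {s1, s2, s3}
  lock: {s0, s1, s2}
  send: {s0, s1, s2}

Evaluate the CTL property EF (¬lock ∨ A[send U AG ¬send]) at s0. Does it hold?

Yes

Sat(¬lock) = {s3}
Sat(¬send) = {s3}
AG ¬send: greatest fixpoint, start Z0 = {s3}, keep only states in Sat with every successor in Z. Z1 = ∅; fixed.
Sat(AG ¬send) = ∅
A[send U AG ¬send]: least fixpoint, start Z0 = Sat(AG ¬send) = ∅, add states in Sat(send) with every successor in Z. Already a fixed point.
Sat(A[send U AG ¬send]) = ∅
Sat(¬lock ∨ A[send U AG ¬send]) = {s3}
EF (¬lock ∨ A[send U AG ¬send]): least fixpoint, start Z0 = {s3}, add states with some successor in Z. Z1 = {s1, s3}; Z2 = {s0, s1, s3}; fixed.
Sat(EF (¬lock ∨ A[send U AG ¬send])) = {s0, s1, s3}
s0 ∈ Sat(EF (¬lock ∨ A[send U AG ¬send])) = {s0, s1, s3}, so the formula holds at s0.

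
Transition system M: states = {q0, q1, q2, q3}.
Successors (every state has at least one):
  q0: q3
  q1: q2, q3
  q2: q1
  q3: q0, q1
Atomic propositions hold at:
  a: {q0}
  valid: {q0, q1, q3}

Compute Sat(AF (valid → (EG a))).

{q2}

EG a: greatest fixpoint, start Z0 = {q0}, keep only states in Sat with some successor in Z. Z1 = ∅; fixed.
Sat(EG a) = ∅
Sat(valid → (EG a)) = {q2}
AF (valid → (EG a)): least fixpoint, start Z0 = {q2}, add states with every successor in Z. Already a fixed point.
Sat(AF (valid → (EG a))) = {q2}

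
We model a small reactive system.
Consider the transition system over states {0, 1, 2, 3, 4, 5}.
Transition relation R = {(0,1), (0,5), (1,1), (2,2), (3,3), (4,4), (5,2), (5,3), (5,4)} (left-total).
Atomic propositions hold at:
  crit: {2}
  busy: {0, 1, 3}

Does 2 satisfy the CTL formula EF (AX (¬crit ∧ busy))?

Sat(¬crit) = {0, 1, 3, 4, 5}
Sat(¬crit ∧ busy) = {0, 1, 3}
Sat(AX (¬crit ∧ busy)) = {s : every successor in {0, 1, 3}} = {1, 3}
EF (AX (¬crit ∧ busy)): least fixpoint, start Z0 = {1, 3}, add states with some successor in Z. Z1 = {0, 1, 3, 5}; fixed.
Sat(EF (AX (¬crit ∧ busy))) = {0, 1, 3, 5}
2 ∉ Sat(EF (AX (¬crit ∧ busy))) = {0, 1, 3, 5}, so the formula does not hold at 2.

No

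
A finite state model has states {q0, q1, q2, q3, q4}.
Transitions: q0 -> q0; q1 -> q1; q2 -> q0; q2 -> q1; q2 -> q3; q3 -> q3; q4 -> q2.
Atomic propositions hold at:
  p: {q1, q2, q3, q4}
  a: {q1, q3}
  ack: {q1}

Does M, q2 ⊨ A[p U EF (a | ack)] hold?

Yes

Sat(a | ack) = {q1, q3}
EF (a | ack): least fixpoint, start Z0 = {q1, q3}, add states with some successor in Z. Z1 = {q1, q2, q3}; Z2 = {q1, q2, q3, q4}; fixed.
Sat(EF (a | ack)) = {q1, q2, q3, q4}
A[p U EF (a | ack)]: least fixpoint, start Z0 = Sat(EF (a | ack)) = {q1, q2, q3, q4}, add states in Sat(p) with every successor in Z. Already a fixed point.
Sat(A[p U EF (a | ack)]) = {q1, q2, q3, q4}
q2 ∈ Sat(A[p U EF (a | ack)]) = {q1, q2, q3, q4}, so the formula holds at q2.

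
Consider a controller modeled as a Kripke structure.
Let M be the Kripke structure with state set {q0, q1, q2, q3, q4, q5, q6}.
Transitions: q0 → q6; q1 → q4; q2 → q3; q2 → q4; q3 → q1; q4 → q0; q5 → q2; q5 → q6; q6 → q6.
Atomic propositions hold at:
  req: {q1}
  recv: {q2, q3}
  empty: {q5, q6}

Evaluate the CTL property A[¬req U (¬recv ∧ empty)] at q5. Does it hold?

Sat(¬req) = {q0, q2, q3, q4, q5, q6}
Sat(¬recv) = {q0, q1, q4, q5, q6}
Sat(¬recv ∧ empty) = {q5, q6}
A[¬req U (¬recv ∧ empty)]: least fixpoint, start Z0 = Sat((¬recv ∧ empty)) = {q5, q6}, add states in Sat(¬req) with every successor in Z. Z1 = {q0, q5, q6}; Z2 = {q0, q4, q5, q6}; fixed.
Sat(A[¬req U (¬recv ∧ empty)]) = {q0, q4, q5, q6}
q5 ∈ Sat(A[¬req U (¬recv ∧ empty)]) = {q0, q4, q5, q6}, so the formula holds at q5.

Yes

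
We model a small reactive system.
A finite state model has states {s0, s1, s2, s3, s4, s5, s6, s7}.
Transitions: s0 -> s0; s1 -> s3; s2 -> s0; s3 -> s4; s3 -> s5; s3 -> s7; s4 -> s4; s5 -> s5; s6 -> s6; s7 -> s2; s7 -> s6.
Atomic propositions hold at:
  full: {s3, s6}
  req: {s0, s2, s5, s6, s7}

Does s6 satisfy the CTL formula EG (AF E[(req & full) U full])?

Yes

Sat(req & full) = {s6}
E[(req & full) U full]: least fixpoint, start Z0 = Sat(full) = {s3, s6}, add states in Sat(req & full) with some successor in Z. Already a fixed point.
Sat(E[(req & full) U full]) = {s3, s6}
AF E[(req & full) U full]: least fixpoint, start Z0 = {s3, s6}, add states with every successor in Z. Z1 = {s1, s3, s6}; fixed.
Sat(AF E[(req & full) U full]) = {s1, s3, s6}
EG (AF E[(req & full) U full]): greatest fixpoint, start Z0 = {s1, s3, s6}, keep only states in Sat with some successor in Z. Z1 = {s1, s6}; Z2 = {s6}; fixed.
Sat(EG (AF E[(req & full) U full])) = {s6}
s6 ∈ Sat(EG (AF E[(req & full) U full])) = {s6}, so the formula holds at s6.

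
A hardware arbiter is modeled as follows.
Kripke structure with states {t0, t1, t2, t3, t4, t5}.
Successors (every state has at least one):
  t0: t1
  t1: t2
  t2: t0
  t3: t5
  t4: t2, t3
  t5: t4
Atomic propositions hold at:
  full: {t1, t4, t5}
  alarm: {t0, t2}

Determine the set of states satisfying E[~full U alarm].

{t0, t2}

Sat(~full) = {t0, t2, t3}
E[~full U alarm]: least fixpoint, start Z0 = Sat(alarm) = {t0, t2}, add states in Sat(~full) with some successor in Z. Already a fixed point.
Sat(E[~full U alarm]) = {t0, t2}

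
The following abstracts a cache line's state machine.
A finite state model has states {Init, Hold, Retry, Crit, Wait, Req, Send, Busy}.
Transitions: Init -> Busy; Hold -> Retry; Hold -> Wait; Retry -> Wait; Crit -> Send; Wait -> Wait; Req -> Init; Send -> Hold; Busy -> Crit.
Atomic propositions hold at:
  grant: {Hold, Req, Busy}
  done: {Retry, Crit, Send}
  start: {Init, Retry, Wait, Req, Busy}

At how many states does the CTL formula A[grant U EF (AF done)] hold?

7

AF done: least fixpoint, start Z0 = {Retry, Crit, Send}, add states with every successor in Z. Z1 = {Retry, Crit, Send, Busy}; Z2 = {Init, Retry, Crit, Send, Busy}; Z3 = {Init, Retry, Crit, Req, Send, Busy}; fixed.
Sat(AF done) = {Init, Retry, Crit, Req, Send, Busy}
EF (AF done): least fixpoint, start Z0 = {Init, Retry, Crit, Req, Send, Busy}, add states with some successor in Z. Z1 = {Init, Hold, Retry, Crit, Req, Send, Busy}; fixed.
Sat(EF (AF done)) = {Init, Hold, Retry, Crit, Req, Send, Busy}
A[grant U EF (AF done)]: least fixpoint, start Z0 = Sat(EF (AF done)) = {Init, Hold, Retry, Crit, Req, Send, Busy}, add states in Sat(grant) with every successor in Z. Already a fixed point.
Sat(A[grant U EF (AF done)]) = {Init, Hold, Retry, Crit, Req, Send, Busy}
|Sat(A[grant U EF (AF done)])| = |{Init, Hold, Retry, Crit, Req, Send, Busy}| = 7.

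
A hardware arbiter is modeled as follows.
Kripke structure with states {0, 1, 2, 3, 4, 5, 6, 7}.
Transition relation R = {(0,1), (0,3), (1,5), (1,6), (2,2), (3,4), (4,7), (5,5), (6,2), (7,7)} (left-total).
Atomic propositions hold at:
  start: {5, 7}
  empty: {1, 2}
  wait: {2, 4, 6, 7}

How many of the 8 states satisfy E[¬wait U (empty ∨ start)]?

Sat(¬wait) = {0, 1, 3, 5}
Sat(empty ∨ start) = {1, 2, 5, 7}
E[¬wait U (empty ∨ start)]: least fixpoint, start Z0 = Sat((empty ∨ start)) = {1, 2, 5, 7}, add states in Sat(¬wait) with some successor in Z. Z1 = {0, 1, 2, 5, 7}; fixed.
Sat(E[¬wait U (empty ∨ start)]) = {0, 1, 2, 5, 7}
|Sat(E[¬wait U (empty ∨ start)])| = |{0, 1, 2, 5, 7}| = 5.

5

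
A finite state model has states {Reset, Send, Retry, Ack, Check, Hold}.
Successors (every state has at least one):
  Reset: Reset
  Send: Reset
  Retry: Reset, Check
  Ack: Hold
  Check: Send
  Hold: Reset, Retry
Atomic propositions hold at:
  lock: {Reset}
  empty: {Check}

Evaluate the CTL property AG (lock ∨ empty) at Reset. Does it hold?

Yes

Sat(lock ∨ empty) = {Reset, Check}
AG (lock ∨ empty): greatest fixpoint, start Z0 = {Reset, Check}, keep only states in Sat with every successor in Z. Z1 = {Reset}; fixed.
Sat(AG (lock ∨ empty)) = {Reset}
Reset ∈ Sat(AG (lock ∨ empty)) = {Reset}, so the formula holds at Reset.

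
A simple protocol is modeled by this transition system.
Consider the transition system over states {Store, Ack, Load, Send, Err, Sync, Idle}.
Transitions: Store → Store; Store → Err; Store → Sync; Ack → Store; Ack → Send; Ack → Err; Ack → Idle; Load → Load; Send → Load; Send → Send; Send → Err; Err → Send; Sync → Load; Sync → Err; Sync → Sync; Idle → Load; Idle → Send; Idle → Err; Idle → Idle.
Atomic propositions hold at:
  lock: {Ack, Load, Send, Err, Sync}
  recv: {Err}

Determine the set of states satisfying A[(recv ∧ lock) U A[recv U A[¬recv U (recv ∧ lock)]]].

Sat(recv ∧ lock) = {Err}
Sat(¬recv) = {Store, Ack, Load, Send, Sync, Idle}
A[¬recv U (recv ∧ lock)]: least fixpoint, start Z0 = Sat((recv ∧ lock)) = {Err}, add states in Sat(¬recv) with every successor in Z. Already a fixed point.
Sat(A[¬recv U (recv ∧ lock)]) = {Err}
A[recv U A[¬recv U (recv ∧ lock)]]: least fixpoint, start Z0 = Sat(A[¬recv U (recv ∧ lock)]) = {Err}, add states in Sat(recv) with every successor in Z. Already a fixed point.
Sat(A[recv U A[¬recv U (recv ∧ lock)]]) = {Err}
A[(recv ∧ lock) U A[recv U A[¬recv U (recv ∧ lock)]]]: least fixpoint, start Z0 = Sat(A[recv U A[¬recv U (recv ∧ lock)]]) = {Err}, add states in Sat(recv ∧ lock) with every successor in Z. Already a fixed point.
Sat(A[(recv ∧ lock) U A[recv U A[¬recv U (recv ∧ lock)]]]) = {Err}

{Err}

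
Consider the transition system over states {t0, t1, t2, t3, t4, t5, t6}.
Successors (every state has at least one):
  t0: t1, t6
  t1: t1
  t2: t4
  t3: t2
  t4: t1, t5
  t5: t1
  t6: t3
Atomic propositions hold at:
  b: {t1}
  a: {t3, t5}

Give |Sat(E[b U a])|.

E[b U a]: least fixpoint, start Z0 = Sat(a) = {t3, t5}, add states in Sat(b) with some successor in Z. Already a fixed point.
Sat(E[b U a]) = {t3, t5}
|Sat(E[b U a])| = |{t3, t5}| = 2.

2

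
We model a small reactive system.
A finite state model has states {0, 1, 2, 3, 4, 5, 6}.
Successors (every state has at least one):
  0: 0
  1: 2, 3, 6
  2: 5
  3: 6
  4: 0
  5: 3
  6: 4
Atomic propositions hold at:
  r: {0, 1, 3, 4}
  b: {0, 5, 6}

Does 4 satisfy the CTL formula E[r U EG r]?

Yes

EG r: greatest fixpoint, start Z0 = {0, 1, 3, 4}, keep only states in Sat with some successor in Z. Z1 = {0, 1, 4}; Z2 = {0, 4}; fixed.
Sat(EG r) = {0, 4}
E[r U EG r]: least fixpoint, start Z0 = Sat(EG r) = {0, 4}, add states in Sat(r) with some successor in Z. Already a fixed point.
Sat(E[r U EG r]) = {0, 4}
4 ∈ Sat(E[r U EG r]) = {0, 4}, so the formula holds at 4.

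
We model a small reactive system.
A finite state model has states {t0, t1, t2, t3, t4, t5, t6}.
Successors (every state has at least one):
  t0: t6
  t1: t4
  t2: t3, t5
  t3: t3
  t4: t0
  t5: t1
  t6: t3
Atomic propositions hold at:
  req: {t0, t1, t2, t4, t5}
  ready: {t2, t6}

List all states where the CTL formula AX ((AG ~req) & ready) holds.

{t0}

Sat(~req) = {t3, t6}
AG ~req: greatest fixpoint, start Z0 = {t3, t6}, keep only states in Sat with every successor in Z. Already a fixed point.
Sat(AG ~req) = {t3, t6}
Sat((AG ~req) & ready) = {t6}
Sat(AX ((AG ~req) & ready)) = {s : every successor in {t6}} = {t0}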